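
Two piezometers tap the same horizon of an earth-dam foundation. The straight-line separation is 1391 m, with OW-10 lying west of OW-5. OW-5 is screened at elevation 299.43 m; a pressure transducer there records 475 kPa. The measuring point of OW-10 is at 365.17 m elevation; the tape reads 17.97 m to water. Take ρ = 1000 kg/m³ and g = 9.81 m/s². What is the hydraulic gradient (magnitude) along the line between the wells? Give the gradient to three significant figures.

i ≈ 0.000467

Pressure head at OW-5: ψ = P/(ρg) = 475×1000 / (1000 × 9.81) = 48.42 m.
Total head at OW-5: h = z + ψ = 299.43 + 48.42 = 347.85 m.
Total head at OW-10: h = 365.17 − 17.97 = 347.20 m.
Head difference: h(OW-5) − h(OW-10) = 347.85 − 347.20 = 0.65 m.
Hydraulic gradient: i = |Δh| / L = 0.65 / 1391 = 0.000467.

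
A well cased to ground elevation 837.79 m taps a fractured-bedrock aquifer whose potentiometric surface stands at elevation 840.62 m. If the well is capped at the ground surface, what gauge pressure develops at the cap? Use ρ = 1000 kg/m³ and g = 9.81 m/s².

Head above the cap: Δh = 840.62 − 837.79 = 2.83 m.
P = ρgΔh = 1000 × 9.81 × 2.83 = 27762 Pa ≈ 27.8 kPa.

P ≈ 27.8 kPa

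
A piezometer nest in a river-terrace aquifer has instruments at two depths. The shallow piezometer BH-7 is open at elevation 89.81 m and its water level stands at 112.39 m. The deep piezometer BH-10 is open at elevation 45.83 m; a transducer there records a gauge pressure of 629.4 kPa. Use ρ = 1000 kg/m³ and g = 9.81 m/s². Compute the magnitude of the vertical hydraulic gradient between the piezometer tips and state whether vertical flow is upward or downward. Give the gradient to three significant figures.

Total head at BH-7: h = 112.39 m (water level in the standpipe).
Pressure head at BH-10: ψ = P/(ρg) = 629.4×1000 / (1000 × 9.81) = 64.16 m.
Total head at BH-10: h = z + ψ = 45.83 + 64.16 = 109.99 m.
Δh = h(BH-7) − h(BH-10) = 112.39 − 109.99 = 2.40 m.
Vertical separation Δz = 89.81 − 45.83 = 43.98 m.
|i_v| = |Δh| / Δz = 2.40 / 43.98 = 0.0546.
Head is higher in the shallow piezometer, so vertical flow is downward (recharge condition).

|i_v| ≈ 0.0546; vertical flow is downward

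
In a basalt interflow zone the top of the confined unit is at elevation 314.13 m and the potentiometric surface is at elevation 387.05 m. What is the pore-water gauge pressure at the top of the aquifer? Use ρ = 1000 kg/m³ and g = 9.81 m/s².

P ≈ 715 kPa

Pressure head at the aquifer top: ψ = h − z = 387.05 − 314.13 = 72.92 m.
P = ρgψ = 1000 × 9.81 × 72.92 = 715345 Pa ≈ 715 kPa.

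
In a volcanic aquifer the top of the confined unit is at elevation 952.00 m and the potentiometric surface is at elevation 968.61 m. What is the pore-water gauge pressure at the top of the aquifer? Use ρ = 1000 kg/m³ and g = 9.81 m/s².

P ≈ 163 kPa

Pressure head at the aquifer top: ψ = h − z = 968.61 − 952.00 = 16.61 m.
P = ρgψ = 1000 × 9.81 × 16.61 = 162944 Pa ≈ 163 kPa.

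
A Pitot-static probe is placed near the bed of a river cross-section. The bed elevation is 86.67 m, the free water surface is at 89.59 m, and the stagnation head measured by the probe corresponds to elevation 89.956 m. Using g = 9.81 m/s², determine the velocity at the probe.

Near the bed, under hydrostatic conditions, the piezometric head (z + ψ) equals the free-surface elevation, 89.59 m.
Velocity head = total − piezometric = 89.956 − 89.59 = 0.366 m.
v = √(2g·h_v) = √(2 × 9.81 × 0.366) = 2.68 m/s.

v ≈ 2.68 m/s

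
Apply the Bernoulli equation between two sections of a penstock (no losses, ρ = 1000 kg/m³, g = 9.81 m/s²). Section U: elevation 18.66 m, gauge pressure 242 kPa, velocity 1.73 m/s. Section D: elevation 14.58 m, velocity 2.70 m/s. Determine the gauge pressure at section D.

P₂ ≈ 280 kPa

Pressure head at U: ψ₁ = P₁/(ρg) = 242×1000 / (1000 × 9.81) = 24.67 m.
Velocity heads: v₁²/2g = 1.73²/19.62 = 0.153 m; v₂²/2g = 2.70²/19.62 = 0.372 m.
Total head H = z₁ + ψ₁ + v₁²/2g = 18.66 + 24.67 + 0.153 = 43.48 m.
ψ₂ = H − z₂ − v₂²/2g = 43.48 − 14.58 − 0.372 = 28.53 m.
P₂ = ρgψ₂ = 1000 × 9.81 × 28.53 ≈ 280 kPa.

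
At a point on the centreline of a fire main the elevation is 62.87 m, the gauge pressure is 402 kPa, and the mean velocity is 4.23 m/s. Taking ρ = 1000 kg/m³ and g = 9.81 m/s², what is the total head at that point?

h ≈ 104.76 m

Pressure head ψ = P/(ρg) = 402×1000 / (1000 × 9.81) = 40.98 m.
Velocity head = v²/(2g) = 4.23² / (2 × 9.81) = 0.912 m.
h = z + ψ + v²/(2g) = 62.87 + 40.98 + 0.912 = 104.76 m.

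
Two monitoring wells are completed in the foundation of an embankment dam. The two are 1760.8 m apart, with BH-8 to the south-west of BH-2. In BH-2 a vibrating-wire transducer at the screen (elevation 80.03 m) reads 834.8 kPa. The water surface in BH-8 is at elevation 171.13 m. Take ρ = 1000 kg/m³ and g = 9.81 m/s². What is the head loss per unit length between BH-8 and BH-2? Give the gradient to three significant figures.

Pressure head at BH-2: ψ = P/(ρg) = 834.8×1000 / (1000 × 9.81) = 85.10 m.
Total head at BH-2: h = z + ψ = 80.03 + 85.10 = 165.13 m.
Total head at BH-8: h = 171.13 m (water level in the piezometer is the total head).
Head difference: h(BH-2) − h(BH-8) = 165.13 − 171.13 = -6.00 m.
Hydraulic gradient: i = |Δh| / L = 6.00 / 1760.8 = 0.00341.

i ≈ 0.00341 m/m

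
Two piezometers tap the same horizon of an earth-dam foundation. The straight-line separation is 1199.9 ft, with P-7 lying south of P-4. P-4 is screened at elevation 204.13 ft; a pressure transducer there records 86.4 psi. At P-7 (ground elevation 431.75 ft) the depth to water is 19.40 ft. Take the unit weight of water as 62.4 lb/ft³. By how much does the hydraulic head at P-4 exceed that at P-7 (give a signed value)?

Δh ≈ -8.84 ft

Pressure head at P-4: ψ = 144·P/γ = 144 × 86.4 / 62.4 = 199.38 ft.
Total head at P-4: h = z + ψ = 204.13 + 199.38 = 403.51 ft.
Total head at P-7: h = 431.75 − 19.40 = 412.35 ft.
Head difference: h(P-4) − h(P-7) = 403.51 − 412.35 = -8.84 ft.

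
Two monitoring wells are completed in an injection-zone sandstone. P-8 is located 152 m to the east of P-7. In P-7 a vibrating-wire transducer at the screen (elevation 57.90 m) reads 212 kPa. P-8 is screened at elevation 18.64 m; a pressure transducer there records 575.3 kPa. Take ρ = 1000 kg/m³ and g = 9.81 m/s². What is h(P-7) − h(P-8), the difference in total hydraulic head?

Δh ≈ 2.23 m

Pressure head at P-7: ψ = P/(ρg) = 212×1000 / (1000 × 9.81) = 21.61 m.
Total head at P-7: h = z + ψ = 57.90 + 21.61 = 79.51 m.
Pressure head at P-8: ψ = P/(ρg) = 575.3×1000 / (1000 × 9.81) = 58.64 m.
Total head at P-8: h = z + ψ = 18.64 + 58.64 = 77.28 m.
Head difference: h(P-7) − h(P-8) = 79.51 − 77.28 = 2.23 m.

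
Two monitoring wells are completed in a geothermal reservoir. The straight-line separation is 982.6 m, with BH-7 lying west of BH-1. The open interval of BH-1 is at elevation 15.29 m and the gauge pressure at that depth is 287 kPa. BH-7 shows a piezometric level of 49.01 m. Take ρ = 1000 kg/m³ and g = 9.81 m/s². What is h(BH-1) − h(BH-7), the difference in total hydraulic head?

Pressure head at BH-1: ψ = P/(ρg) = 287×1000 / (1000 × 9.81) = 29.26 m.
Total head at BH-1: h = z + ψ = 15.29 + 29.26 = 44.55 m.
Total head at BH-7: h = 49.01 m (water level in the piezometer is the total head).
Head difference: h(BH-1) − h(BH-7) = 44.55 − 49.01 = -4.46 m.

Δh ≈ -4.46 m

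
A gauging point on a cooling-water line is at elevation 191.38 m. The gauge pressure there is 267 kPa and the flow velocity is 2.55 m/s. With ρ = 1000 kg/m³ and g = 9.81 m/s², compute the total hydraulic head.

Pressure head ψ = P/(ρg) = 267×1000 / (1000 × 9.81) = 27.22 m.
Velocity head = v²/(2g) = 2.55² / (2 × 9.81) = 0.331 m.
h = z + ψ + v²/(2g) = 191.38 + 27.22 + 0.331 = 218.93 m.

h ≈ 218.93 m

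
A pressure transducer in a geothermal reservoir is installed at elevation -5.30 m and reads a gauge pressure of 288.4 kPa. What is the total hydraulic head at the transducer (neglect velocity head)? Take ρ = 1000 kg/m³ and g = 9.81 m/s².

h ≈ 24.10 m

ψ = P/(ρg) = 288.4×1000 / (1000 × 9.81) = 29.40 m.
h = z + ψ = -5.30 + 29.40 = 24.10 m.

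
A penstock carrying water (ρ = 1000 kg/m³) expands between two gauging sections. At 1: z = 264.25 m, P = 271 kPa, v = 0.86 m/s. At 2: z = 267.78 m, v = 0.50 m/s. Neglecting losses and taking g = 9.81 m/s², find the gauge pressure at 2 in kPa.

Pressure head at 1: ψ₁ = P₁/(ρg) = 271×1000 / (1000 × 9.81) = 27.62 m.
Velocity heads: v₁²/2g = 0.86²/19.62 = 0.038 m; v₂²/2g = 0.50²/19.62 = 0.013 m.
Total head H = z₁ + ψ₁ + v₁²/2g = 264.25 + 27.62 + 0.038 = 291.91 m.
ψ₂ = H − z₂ − v₂²/2g = 291.91 − 267.78 − 0.013 = 24.12 m.
P₂ = ρgψ₂ = 1000 × 9.81 × 24.12 ≈ 237 kPa.

P₂ ≈ 237 kPa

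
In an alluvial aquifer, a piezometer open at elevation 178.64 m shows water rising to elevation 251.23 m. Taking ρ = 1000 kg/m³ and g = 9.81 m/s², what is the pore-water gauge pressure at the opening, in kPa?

Pressure head ψ = h − z = 251.23 − 178.64 = 72.59 m.
P = ρgψ = 1000 × 9.81 × 72.59 = 712108 Pa ≈ 712 kPa.

P ≈ 712 kPa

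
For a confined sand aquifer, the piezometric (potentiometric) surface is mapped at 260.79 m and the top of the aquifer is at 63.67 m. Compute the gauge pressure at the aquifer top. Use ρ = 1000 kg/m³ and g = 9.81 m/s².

P ≈ 1930 kPa

Pressure head at the aquifer top: ψ = h − z = 260.79 − 63.67 = 197.12 m.
P = ρgψ = 1000 × 9.81 × 197.12 = 1933747 Pa ≈ 1930 kPa.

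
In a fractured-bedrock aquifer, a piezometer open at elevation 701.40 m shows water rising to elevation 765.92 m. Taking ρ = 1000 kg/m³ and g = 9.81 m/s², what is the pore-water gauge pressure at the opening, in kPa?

Pressure head ψ = h − z = 765.92 − 701.40 = 64.52 m.
P = ρgψ = 1000 × 9.81 × 64.52 = 632941 Pa ≈ 633 kPa.

P ≈ 633 kPa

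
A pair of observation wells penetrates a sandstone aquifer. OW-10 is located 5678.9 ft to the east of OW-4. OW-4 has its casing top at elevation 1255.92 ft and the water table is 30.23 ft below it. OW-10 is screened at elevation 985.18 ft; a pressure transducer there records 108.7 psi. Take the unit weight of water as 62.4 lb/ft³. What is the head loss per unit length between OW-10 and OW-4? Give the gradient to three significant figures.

i ≈ 0.00182 ft/ft

Total head at OW-4: h = 1255.92 − 30.23 = 1225.69 ft.
Pressure head at OW-10: ψ = 144·P/γ = 144 × 108.7 / 62.4 = 250.85 ft.
Total head at OW-10: h = z + ψ = 985.18 + 250.85 = 1236.03 ft.
Head difference: h(OW-4) − h(OW-10) = 1225.69 − 1236.03 = -10.34 ft.
Hydraulic gradient: i = |Δh| / L = 10.34 / 5678.9 = 0.00182.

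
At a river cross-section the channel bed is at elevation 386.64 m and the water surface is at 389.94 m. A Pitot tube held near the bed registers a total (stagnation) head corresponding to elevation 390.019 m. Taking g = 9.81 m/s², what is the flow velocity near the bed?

Near the bed, under hydrostatic conditions, the piezometric head (z + ψ) equals the free-surface elevation, 389.94 m.
Velocity head = total − piezometric = 390.019 − 389.94 = 0.079 m.
v = √(2g·h_v) = √(2 × 9.81 × 0.079) = 1.24 m/s.

v ≈ 1.24 m/s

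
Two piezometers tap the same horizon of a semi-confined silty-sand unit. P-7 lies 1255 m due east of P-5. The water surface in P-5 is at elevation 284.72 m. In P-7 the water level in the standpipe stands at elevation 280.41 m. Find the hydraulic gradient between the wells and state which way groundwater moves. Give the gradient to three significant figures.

i ≈ 0.00343; groundwater flows toward the east

Total head at P-5: h = 284.72 m (water level in the piezometer is the total head).
Total head at P-7: h = 280.41 m (water level in the piezometer is the total head).
Head difference: h(P-5) − h(P-7) = 284.72 − 280.41 = 4.31 m.
Hydraulic gradient: i = |Δh| / L = 4.31 / 1255 = 0.00343.
Flow is from higher to lower head: from P-5 toward P-7, i.e. toward the east.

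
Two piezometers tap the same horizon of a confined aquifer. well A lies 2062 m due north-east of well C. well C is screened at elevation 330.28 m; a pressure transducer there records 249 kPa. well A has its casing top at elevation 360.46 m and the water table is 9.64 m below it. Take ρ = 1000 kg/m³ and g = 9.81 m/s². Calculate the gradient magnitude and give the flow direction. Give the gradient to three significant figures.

i ≈ 0.00235; groundwater flows toward the north-east

Pressure head at well C: ψ = P/(ρg) = 249×1000 / (1000 × 9.81) = 25.38 m.
Total head at well C: h = z + ψ = 330.28 + 25.38 = 355.66 m.
Total head at well A: h = 360.46 − 9.64 = 350.82 m.
Head difference: h(well C) − h(well A) = 355.66 − 350.82 = 4.84 m.
Hydraulic gradient: i = |Δh| / L = 4.84 / 2062 = 0.00235.
Flow is from higher to lower head: from well C toward well A, i.e. toward the north-east.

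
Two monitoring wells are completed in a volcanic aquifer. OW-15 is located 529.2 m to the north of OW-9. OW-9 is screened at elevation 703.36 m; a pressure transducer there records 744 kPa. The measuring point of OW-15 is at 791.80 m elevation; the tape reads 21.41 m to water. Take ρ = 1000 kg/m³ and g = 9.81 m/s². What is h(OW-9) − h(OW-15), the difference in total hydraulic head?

Δh ≈ 8.81 m

Pressure head at OW-9: ψ = P/(ρg) = 744×1000 / (1000 × 9.81) = 75.84 m.
Total head at OW-9: h = z + ψ = 703.36 + 75.84 = 779.20 m.
Total head at OW-15: h = 791.80 − 21.41 = 770.39 m.
Head difference: h(OW-9) − h(OW-15) = 779.20 − 770.39 = 8.81 m.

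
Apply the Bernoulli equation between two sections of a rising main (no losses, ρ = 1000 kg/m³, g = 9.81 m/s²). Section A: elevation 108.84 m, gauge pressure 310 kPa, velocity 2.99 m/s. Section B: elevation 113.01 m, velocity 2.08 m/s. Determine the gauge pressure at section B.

Pressure head at A: ψ₁ = P₁/(ρg) = 310×1000 / (1000 × 9.81) = 31.60 m.
Velocity heads: v₁²/2g = 2.99²/19.62 = 0.456 m; v₂²/2g = 2.08²/19.62 = 0.221 m.
Total head H = z₁ + ψ₁ + v₁²/2g = 108.84 + 31.60 + 0.456 = 140.90 m.
ψ₂ = H − z₂ − v₂²/2g = 140.90 − 113.01 − 0.221 = 27.67 m.
P₂ = ρgψ₂ = 1000 × 9.81 × 27.67 ≈ 271 kPa.

P₂ ≈ 271 kPa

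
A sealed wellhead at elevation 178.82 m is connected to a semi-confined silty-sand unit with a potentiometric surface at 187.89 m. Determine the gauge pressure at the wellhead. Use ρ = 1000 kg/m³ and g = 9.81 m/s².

Head above the cap: Δh = 187.89 − 178.82 = 9.07 m.
P = ρgΔh = 1000 × 9.81 × 9.07 = 88977 Pa ≈ 89.0 kPa.

P ≈ 89.0 kPa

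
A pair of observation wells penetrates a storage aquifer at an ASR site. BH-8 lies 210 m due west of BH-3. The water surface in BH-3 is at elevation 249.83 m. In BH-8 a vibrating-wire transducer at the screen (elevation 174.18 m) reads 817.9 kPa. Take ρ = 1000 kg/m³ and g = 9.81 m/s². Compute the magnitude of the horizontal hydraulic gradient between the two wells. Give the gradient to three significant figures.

Total head at BH-3: h = 249.83 m (water level in the piezometer is the total head).
Pressure head at BH-8: ψ = P/(ρg) = 817.9×1000 / (1000 × 9.81) = 83.37 m.
Total head at BH-8: h = z + ψ = 174.18 + 83.37 = 257.55 m.
Head difference: h(BH-3) − h(BH-8) = 249.83 − 257.55 = -7.72 m.
Hydraulic gradient: i = |Δh| / L = 7.72 / 210 = 0.0368.

i ≈ 0.0368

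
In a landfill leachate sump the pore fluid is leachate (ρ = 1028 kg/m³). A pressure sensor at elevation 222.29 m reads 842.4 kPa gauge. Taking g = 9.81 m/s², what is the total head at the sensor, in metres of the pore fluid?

h ≈ 305.82 m

ψ = P/(ρg) = 842.4×1000 / (1028 × 9.81) = 83.53 m.
h = z + ψ = 222.29 + 83.53 = 305.82 m.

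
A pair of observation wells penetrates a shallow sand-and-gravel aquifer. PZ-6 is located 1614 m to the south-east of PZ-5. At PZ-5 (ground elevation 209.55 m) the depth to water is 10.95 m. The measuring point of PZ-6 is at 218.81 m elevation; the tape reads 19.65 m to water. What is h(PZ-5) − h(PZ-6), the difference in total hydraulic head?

Δh ≈ -0.56 m

Total head at PZ-5: h = 209.55 − 10.95 = 198.60 m.
Total head at PZ-6: h = 218.81 − 19.65 = 199.16 m.
Head difference: h(PZ-5) − h(PZ-6) = 198.60 − 199.16 = -0.56 m.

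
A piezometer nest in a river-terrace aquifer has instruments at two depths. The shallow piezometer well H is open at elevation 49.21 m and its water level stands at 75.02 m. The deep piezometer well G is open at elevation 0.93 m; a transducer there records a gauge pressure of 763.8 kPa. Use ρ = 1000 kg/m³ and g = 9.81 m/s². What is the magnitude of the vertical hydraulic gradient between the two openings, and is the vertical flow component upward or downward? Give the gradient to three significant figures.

Total head at well H: h = 75.02 m (water level in the standpipe).
Pressure head at well G: ψ = P/(ρg) = 763.8×1000 / (1000 × 9.81) = 77.86 m.
Total head at well G: h = z + ψ = 0.93 + 77.86 = 78.79 m.
Δh = h(well H) − h(well G) = 75.02 − 78.79 = -3.77 m.
Vertical separation Δz = 49.21 − 0.93 = 48.28 m.
|i_v| = |Δh| / Δz = 3.77 / 48.28 = 0.0781.
Head is higher in the deep piezometer, so vertical flow is upward (discharge condition).

|i_v| ≈ 0.0781; vertical flow is upward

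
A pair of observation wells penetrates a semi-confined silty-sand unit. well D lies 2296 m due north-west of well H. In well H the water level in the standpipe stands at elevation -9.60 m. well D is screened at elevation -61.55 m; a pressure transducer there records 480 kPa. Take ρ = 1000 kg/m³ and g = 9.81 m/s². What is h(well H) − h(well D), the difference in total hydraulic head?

Δh ≈ 3.02 m

Total head at well H: h = -9.60 m (water level in the piezometer is the total head).
Pressure head at well D: ψ = P/(ρg) = 480×1000 / (1000 × 9.81) = 48.93 m.
Total head at well D: h = z + ψ = -61.55 + 48.93 = -12.62 m.
Head difference: h(well H) − h(well D) = -9.60 − (-12.62) = 3.02 m.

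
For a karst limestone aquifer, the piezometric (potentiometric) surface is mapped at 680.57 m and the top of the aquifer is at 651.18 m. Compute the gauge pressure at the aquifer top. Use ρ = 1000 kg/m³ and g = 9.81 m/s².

Pressure head at the aquifer top: ψ = h − z = 680.57 − 651.18 = 29.39 m.
P = ρgψ = 1000 × 9.81 × 29.39 = 288316 Pa ≈ 288 kPa.

P ≈ 288 kPa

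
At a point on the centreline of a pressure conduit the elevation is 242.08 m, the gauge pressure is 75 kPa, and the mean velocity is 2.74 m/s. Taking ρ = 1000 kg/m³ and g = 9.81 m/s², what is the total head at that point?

Pressure head ψ = P/(ρg) = 75×1000 / (1000 × 9.81) = 7.65 m.
Velocity head = v²/(2g) = 2.74² / (2 × 9.81) = 0.383 m.
h = z + ψ + v²/(2g) = 242.08 + 7.65 + 0.383 = 250.11 m.

h ≈ 250.11 m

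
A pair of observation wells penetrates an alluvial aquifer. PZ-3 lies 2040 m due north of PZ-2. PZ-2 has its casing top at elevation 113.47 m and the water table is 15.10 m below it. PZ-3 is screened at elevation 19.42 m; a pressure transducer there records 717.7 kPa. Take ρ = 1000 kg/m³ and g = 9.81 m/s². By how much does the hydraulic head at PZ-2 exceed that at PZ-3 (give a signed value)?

Total head at PZ-2: h = 113.47 − 15.10 = 98.37 m.
Pressure head at PZ-3: ψ = P/(ρg) = 717.7×1000 / (1000 × 9.81) = 73.16 m.
Total head at PZ-3: h = z + ψ = 19.42 + 73.16 = 92.58 m.
Head difference: h(PZ-2) − h(PZ-3) = 98.37 − 92.58 = 5.79 m.

Δh ≈ 5.79 m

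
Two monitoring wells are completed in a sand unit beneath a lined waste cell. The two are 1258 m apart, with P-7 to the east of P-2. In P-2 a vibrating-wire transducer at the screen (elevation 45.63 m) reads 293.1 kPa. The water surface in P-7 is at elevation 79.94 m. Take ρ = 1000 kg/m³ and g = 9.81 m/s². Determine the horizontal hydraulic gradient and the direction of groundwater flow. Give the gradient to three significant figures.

Pressure head at P-2: ψ = P/(ρg) = 293.1×1000 / (1000 × 9.81) = 29.88 m.
Total head at P-2: h = z + ψ = 45.63 + 29.88 = 75.51 m.
Total head at P-7: h = 79.94 m (water level in the piezometer is the total head).
Head difference: h(P-2) − h(P-7) = 75.51 − 79.94 = -4.43 m.
Hydraulic gradient: i = |Δh| / L = 4.43 / 1258 = 0.00352.
Flow is from higher to lower head: from P-7 toward P-2, i.e. toward the west.

i ≈ 0.00352; groundwater flows toward the west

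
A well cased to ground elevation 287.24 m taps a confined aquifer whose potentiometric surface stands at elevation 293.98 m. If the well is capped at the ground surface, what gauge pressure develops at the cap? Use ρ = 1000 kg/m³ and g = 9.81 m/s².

Head above the cap: Δh = 293.98 − 287.24 = 6.74 m.
P = ρgΔh = 1000 × 9.81 × 6.74 = 66119 Pa ≈ 66.1 kPa.

P ≈ 66.1 kPa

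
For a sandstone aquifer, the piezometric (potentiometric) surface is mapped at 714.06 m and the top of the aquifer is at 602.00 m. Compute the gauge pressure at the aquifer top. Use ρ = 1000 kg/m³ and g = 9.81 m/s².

P ≈ 1100 kPa

Pressure head at the aquifer top: ψ = h − z = 714.06 − 602.00 = 112.06 m.
P = ρgψ = 1000 × 9.81 × 112.06 = 1099309 Pa ≈ 1100 kPa.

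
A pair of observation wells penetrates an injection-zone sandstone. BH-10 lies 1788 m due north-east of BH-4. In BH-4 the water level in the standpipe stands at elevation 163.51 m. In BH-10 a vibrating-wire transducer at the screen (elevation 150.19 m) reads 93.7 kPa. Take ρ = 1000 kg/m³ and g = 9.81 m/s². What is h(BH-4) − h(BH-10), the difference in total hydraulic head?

Δh ≈ 3.77 m

Total head at BH-4: h = 163.51 m (water level in the piezometer is the total head).
Pressure head at BH-10: ψ = P/(ρg) = 93.7×1000 / (1000 × 9.81) = 9.55 m.
Total head at BH-10: h = z + ψ = 150.19 + 9.55 = 159.74 m.
Head difference: h(BH-4) − h(BH-10) = 163.51 − 159.74 = 3.77 m.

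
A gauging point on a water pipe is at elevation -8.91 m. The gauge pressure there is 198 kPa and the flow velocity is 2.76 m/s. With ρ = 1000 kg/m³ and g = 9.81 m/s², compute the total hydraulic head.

Pressure head ψ = P/(ρg) = 198×1000 / (1000 × 9.81) = 20.18 m.
Velocity head = v²/(2g) = 2.76² / (2 × 9.81) = 0.388 m.
h = z + ψ + v²/(2g) = -8.91 + 20.18 + 0.388 = 11.66 m.

h ≈ 11.66 m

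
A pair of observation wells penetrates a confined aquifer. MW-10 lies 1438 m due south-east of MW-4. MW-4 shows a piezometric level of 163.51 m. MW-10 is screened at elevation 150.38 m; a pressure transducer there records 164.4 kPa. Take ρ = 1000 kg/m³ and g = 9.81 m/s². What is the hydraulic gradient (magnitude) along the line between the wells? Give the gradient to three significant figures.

Total head at MW-4: h = 163.51 m (water level in the piezometer is the total head).
Pressure head at MW-10: ψ = P/(ρg) = 164.4×1000 / (1000 × 9.81) = 16.76 m.
Total head at MW-10: h = z + ψ = 150.38 + 16.76 = 167.14 m.
Head difference: h(MW-4) − h(MW-10) = 163.51 − 167.14 = -3.63 m.
Hydraulic gradient: i = |Δh| / L = 3.63 / 1438 = 0.00252.

i ≈ 0.00252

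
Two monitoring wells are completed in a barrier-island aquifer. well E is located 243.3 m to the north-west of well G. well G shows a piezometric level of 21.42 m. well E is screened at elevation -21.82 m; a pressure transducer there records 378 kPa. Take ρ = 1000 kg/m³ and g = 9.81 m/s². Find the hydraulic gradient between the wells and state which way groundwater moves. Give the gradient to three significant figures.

Total head at well G: h = 21.42 m (water level in the piezometer is the total head).
Pressure head at well E: ψ = P/(ρg) = 378×1000 / (1000 × 9.81) = 38.53 m.
Total head at well E: h = z + ψ = -21.82 + 38.53 = 16.71 m.
Head difference: h(well G) − h(well E) = 21.42 − 16.71 = 4.71 m.
Hydraulic gradient: i = |Δh| / L = 4.71 / 243.3 = 0.0194.
Flow is from higher to lower head: from well G toward well E, i.e. toward the north-west.

i ≈ 0.0194; groundwater flows toward the north-west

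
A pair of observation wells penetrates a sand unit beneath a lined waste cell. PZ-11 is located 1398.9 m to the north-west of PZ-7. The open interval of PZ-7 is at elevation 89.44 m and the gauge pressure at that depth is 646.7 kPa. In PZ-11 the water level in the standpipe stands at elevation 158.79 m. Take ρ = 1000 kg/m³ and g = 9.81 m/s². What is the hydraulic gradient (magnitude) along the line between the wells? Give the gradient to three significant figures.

i ≈ 0.00245

Pressure head at PZ-7: ψ = P/(ρg) = 646.7×1000 / (1000 × 9.81) = 65.92 m.
Total head at PZ-7: h = z + ψ = 89.44 + 65.92 = 155.36 m.
Total head at PZ-11: h = 158.79 m (water level in the piezometer is the total head).
Head difference: h(PZ-7) − h(PZ-11) = 155.36 − 158.79 = -3.43 m.
Hydraulic gradient: i = |Δh| / L = 3.43 / 1398.9 = 0.00245.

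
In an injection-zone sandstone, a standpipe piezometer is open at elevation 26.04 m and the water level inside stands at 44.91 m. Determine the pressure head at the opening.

Total head h = 44.91 m (the water-surface elevation in the piezometer).
Pressure head ψ = h − z = 44.91 − 26.04 = 18.87 m.

ψ ≈ 18.87 m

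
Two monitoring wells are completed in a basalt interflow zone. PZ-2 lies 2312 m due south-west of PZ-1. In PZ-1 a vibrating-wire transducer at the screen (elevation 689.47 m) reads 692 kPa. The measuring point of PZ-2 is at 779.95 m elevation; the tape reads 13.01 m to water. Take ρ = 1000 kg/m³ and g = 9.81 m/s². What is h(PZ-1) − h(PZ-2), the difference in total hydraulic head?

Δh ≈ -6.93 m

Pressure head at PZ-1: ψ = P/(ρg) = 692×1000 / (1000 × 9.81) = 70.54 m.
Total head at PZ-1: h = z + ψ = 689.47 + 70.54 = 760.01 m.
Total head at PZ-2: h = 779.95 − 13.01 = 766.94 m.
Head difference: h(PZ-1) − h(PZ-2) = 760.01 − 766.94 = -6.93 m.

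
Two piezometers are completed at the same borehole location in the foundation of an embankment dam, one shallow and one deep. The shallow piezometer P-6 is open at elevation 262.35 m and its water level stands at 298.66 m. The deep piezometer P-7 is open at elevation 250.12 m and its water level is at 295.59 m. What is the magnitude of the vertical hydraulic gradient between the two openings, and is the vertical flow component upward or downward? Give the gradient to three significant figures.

|i_v| ≈ 0.251; vertical flow is downward

Total head at P-6: h = 298.66 m (water level in the standpipe).
Total head at P-7: h = 295.59 m.
Δh = h(P-6) − h(P-7) = 298.66 − 295.59 = 3.07 m.
Vertical separation Δz = 262.35 − 250.12 = 12.23 m.
|i_v| = |Δh| / Δz = 3.07 / 12.23 = 0.251.
Head is higher in the shallow piezometer, so vertical flow is downward (recharge condition).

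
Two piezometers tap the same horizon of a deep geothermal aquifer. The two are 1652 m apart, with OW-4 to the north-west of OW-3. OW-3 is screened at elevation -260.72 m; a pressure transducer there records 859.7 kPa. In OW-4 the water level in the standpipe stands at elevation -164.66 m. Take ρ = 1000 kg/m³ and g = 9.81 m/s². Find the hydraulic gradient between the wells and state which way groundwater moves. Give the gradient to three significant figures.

i ≈ 0.00510; groundwater flows toward the south-east

Pressure head at OW-3: ψ = P/(ρg) = 859.7×1000 / (1000 × 9.81) = 87.64 m.
Total head at OW-3: h = z + ψ = -260.72 + 87.64 = -173.08 m.
Total head at OW-4: h = -164.66 m (water level in the piezometer is the total head).
Head difference: h(OW-3) − h(OW-4) = -173.08 − (-164.66) = -8.42 m.
Hydraulic gradient: i = |Δh| / L = 8.42 / 1652 = 0.00510.
Flow is from higher to lower head: from OW-4 toward OW-3, i.e. toward the south-east.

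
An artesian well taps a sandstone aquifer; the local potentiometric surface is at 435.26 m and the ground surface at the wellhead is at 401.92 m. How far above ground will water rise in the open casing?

≈ 33.34 m above ground

Water rises to the potentiometric surface, so the rise above ground = 435.26 − 401.92 = 33.34 m.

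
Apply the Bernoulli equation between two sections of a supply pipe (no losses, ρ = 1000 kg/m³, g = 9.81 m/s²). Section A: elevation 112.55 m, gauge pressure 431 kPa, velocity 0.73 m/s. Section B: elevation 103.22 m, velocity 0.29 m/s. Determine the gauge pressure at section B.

P₂ ≈ 523 kPa

Pressure head at A: ψ₁ = P₁/(ρg) = 431×1000 / (1000 × 9.81) = 43.93 m.
Velocity heads: v₁²/2g = 0.73²/19.62 = 0.027 m; v₂²/2g = 0.29²/19.62 = 0.004 m.
Total head H = z₁ + ψ₁ + v₁²/2g = 112.55 + 43.93 + 0.027 = 156.51 m.
ψ₂ = H − z₂ − v₂²/2g = 156.51 − 103.22 − 0.004 = 53.29 m.
P₂ = ρgψ₂ = 1000 × 9.81 × 53.29 ≈ 523 kPa.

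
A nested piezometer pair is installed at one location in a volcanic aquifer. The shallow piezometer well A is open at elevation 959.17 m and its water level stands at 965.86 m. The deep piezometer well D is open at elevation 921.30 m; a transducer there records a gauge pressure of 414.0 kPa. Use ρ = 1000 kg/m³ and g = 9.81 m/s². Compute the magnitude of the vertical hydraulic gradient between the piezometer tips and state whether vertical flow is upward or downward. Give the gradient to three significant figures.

Total head at well A: h = 965.86 m (water level in the standpipe).
Pressure head at well D: ψ = P/(ρg) = 414.0×1000 / (1000 × 9.81) = 42.20 m.
Total head at well D: h = z + ψ = 921.30 + 42.20 = 963.50 m.
Δh = h(well A) − h(well D) = 965.86 − 963.50 = 2.36 m.
Vertical separation Δz = 959.17 − 921.30 = 37.87 m.
|i_v| = |Δh| / Δz = 2.36 / 37.87 = 0.0623.
Head is higher in the shallow piezometer, so vertical flow is downward (recharge condition).

|i_v| ≈ 0.0623; vertical flow is downward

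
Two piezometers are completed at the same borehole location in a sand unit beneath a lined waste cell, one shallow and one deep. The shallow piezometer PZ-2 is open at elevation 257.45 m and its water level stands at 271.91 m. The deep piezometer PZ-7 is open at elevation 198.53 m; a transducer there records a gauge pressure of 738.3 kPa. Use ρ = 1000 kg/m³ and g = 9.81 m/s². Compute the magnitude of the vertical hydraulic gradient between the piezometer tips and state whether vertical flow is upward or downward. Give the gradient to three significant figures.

Total head at PZ-2: h = 271.91 m (water level in the standpipe).
Pressure head at PZ-7: ψ = P/(ρg) = 738.3×1000 / (1000 × 9.81) = 75.26 m.
Total head at PZ-7: h = z + ψ = 198.53 + 75.26 = 273.79 m.
Δh = h(PZ-2) − h(PZ-7) = 271.91 − 273.79 = -1.88 m.
Vertical separation Δz = 257.45 − 198.53 = 58.92 m.
|i_v| = |Δh| / Δz = 1.88 / 58.92 = 0.0319.
Head is higher in the deep piezometer, so vertical flow is upward (discharge condition).

|i_v| ≈ 0.0319; vertical flow is upward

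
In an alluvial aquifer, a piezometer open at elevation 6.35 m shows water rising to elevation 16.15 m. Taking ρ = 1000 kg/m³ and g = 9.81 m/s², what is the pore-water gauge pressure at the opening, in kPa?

P ≈ 96.1 kPa

Pressure head ψ = h − z = 16.15 − 6.35 = 9.80 m.
P = ρgψ = 1000 × 9.81 × 9.80 = 96138 Pa ≈ 96.1 kPa.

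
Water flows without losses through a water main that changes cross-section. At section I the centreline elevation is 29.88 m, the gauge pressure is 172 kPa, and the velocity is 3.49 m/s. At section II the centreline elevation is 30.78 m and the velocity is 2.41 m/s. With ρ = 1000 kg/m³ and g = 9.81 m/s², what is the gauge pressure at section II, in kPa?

Pressure head at I: ψ₁ = P₁/(ρg) = 172×1000 / (1000 × 9.81) = 17.53 m.
Velocity heads: v₁²/2g = 3.49²/19.62 = 0.621 m; v₂²/2g = 2.41²/19.62 = 0.296 m.
Total head H = z₁ + ψ₁ + v₁²/2g = 29.88 + 17.53 + 0.621 = 48.03 m.
ψ₂ = H − z₂ − v₂²/2g = 48.03 − 30.78 − 0.296 = 16.95 m.
P₂ = ρgψ₂ = 1000 × 9.81 × 16.95 ≈ 166 kPa.

P₂ ≈ 166 kPa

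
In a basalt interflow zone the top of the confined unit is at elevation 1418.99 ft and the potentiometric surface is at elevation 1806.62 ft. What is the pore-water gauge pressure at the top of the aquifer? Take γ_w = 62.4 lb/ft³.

Pressure head at the aquifer top: ψ = h − z = 1806.62 − 1418.99 = 387.63 ft.
P = γψ/144 = 62.4 × 387.63 / 144 = 168 psi.

P ≈ 168 psi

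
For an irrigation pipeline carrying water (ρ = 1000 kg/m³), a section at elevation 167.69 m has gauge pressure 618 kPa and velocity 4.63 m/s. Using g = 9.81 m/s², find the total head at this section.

Pressure head ψ = P/(ρg) = 618×1000 / (1000 × 9.81) = 63.00 m.
Velocity head = v²/(2g) = 4.63² / (2 × 9.81) = 1.093 m.
h = z + ψ + v²/(2g) = 167.69 + 63.00 + 1.093 = 231.78 m.

h ≈ 231.78 m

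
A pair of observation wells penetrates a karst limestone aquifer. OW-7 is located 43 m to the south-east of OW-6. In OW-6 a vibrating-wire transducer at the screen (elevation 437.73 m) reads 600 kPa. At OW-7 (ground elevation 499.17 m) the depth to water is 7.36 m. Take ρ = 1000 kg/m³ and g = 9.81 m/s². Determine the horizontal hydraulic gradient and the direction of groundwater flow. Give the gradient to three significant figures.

Pressure head at OW-6: ψ = P/(ρg) = 600×1000 / (1000 × 9.81) = 61.16 m.
Total head at OW-6: h = z + ψ = 437.73 + 61.16 = 498.89 m.
Total head at OW-7: h = 499.17 − 7.36 = 491.81 m.
Head difference: h(OW-6) − h(OW-7) = 498.89 − 491.81 = 7.08 m.
Hydraulic gradient: i = |Δh| / L = 7.08 / 43 = 0.165.
Flow is from higher to lower head: from OW-6 toward OW-7, i.e. toward the south-east.

i ≈ 0.165; groundwater flows toward the south-east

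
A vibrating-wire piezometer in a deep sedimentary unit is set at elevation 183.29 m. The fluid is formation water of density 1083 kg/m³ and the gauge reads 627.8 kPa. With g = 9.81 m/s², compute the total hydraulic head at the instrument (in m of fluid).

ψ = P/(ρg) = 627.8×1000 / (1083 × 9.81) = 59.09 m.
h = z + ψ = 183.29 + 59.09 = 242.38 m.

h ≈ 242.38 m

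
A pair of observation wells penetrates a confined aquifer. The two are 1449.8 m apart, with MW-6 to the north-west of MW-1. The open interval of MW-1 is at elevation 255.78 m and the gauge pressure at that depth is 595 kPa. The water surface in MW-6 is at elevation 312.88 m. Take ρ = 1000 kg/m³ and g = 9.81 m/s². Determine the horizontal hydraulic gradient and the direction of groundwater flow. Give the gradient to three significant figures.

Pressure head at MW-1: ψ = P/(ρg) = 595×1000 / (1000 × 9.81) = 60.65 m.
Total head at MW-1: h = z + ψ = 255.78 + 60.65 = 316.43 m.
Total head at MW-6: h = 312.88 m (water level in the piezometer is the total head).
Head difference: h(MW-1) − h(MW-6) = 316.43 − 312.88 = 3.55 m.
Hydraulic gradient: i = |Δh| / L = 3.55 / 1449.8 = 0.00245.
Flow is from higher to lower head: from MW-1 toward MW-6, i.e. toward the north-west.

i ≈ 0.00245; groundwater flows toward the north-west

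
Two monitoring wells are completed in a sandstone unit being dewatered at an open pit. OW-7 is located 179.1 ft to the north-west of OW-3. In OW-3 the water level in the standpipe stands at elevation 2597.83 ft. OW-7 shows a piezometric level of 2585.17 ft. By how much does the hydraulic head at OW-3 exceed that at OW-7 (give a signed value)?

Δh ≈ 12.66 ft

Total head at OW-3: h = 2597.83 ft (water level in the piezometer is the total head).
Total head at OW-7: h = 2585.17 ft (water level in the piezometer is the total head).
Head difference: h(OW-3) − h(OW-7) = 2597.83 − 2585.17 = 12.66 ft.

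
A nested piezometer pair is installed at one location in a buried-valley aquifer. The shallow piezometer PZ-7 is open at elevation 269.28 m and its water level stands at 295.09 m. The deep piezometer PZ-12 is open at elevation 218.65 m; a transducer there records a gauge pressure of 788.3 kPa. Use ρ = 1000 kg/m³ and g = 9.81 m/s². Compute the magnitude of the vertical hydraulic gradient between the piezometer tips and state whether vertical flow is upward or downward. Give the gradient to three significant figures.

|i_v| ≈ 0.0774; vertical flow is upward

Total head at PZ-7: h = 295.09 m (water level in the standpipe).
Pressure head at PZ-12: ψ = P/(ρg) = 788.3×1000 / (1000 × 9.81) = 80.36 m.
Total head at PZ-12: h = z + ψ = 218.65 + 80.36 = 299.01 m.
Δh = h(PZ-7) − h(PZ-12) = 295.09 − 299.01 = -3.92 m.
Vertical separation Δz = 269.28 − 218.65 = 50.63 m.
|i_v| = |Δh| / Δz = 3.92 / 50.63 = 0.0774.
Head is higher in the deep piezometer, so vertical flow is upward (discharge condition).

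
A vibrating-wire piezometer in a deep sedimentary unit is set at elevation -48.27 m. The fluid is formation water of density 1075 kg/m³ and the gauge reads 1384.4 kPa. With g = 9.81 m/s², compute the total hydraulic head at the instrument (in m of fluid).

h ≈ 83.01 m

ψ = P/(ρg) = 1384.4×1000 / (1075 × 9.81) = 131.28 m.
h = z + ψ = -48.27 + 131.28 = 83.01 m.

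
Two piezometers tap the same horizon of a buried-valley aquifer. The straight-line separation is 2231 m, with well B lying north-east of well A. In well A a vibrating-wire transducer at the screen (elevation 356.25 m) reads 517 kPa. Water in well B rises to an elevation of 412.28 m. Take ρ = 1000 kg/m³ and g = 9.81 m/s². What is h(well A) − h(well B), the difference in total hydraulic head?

Pressure head at well A: ψ = P/(ρg) = 517×1000 / (1000 × 9.81) = 52.70 m.
Total head at well A: h = z + ψ = 356.25 + 52.70 = 408.95 m.
Total head at well B: h = 412.28 m (water level in the piezometer is the total head).
Head difference: h(well A) − h(well B) = 408.95 − 412.28 = -3.33 m.

Δh ≈ -3.33 m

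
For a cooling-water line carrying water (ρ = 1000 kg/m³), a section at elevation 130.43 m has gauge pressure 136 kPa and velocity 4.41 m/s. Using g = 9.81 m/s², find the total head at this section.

Pressure head ψ = P/(ρg) = 136×1000 / (1000 × 9.81) = 13.86 m.
Velocity head = v²/(2g) = 4.41² / (2 × 9.81) = 0.991 m.
h = z + ψ + v²/(2g) = 130.43 + 13.86 + 0.991 = 145.28 m.

h ≈ 145.28 m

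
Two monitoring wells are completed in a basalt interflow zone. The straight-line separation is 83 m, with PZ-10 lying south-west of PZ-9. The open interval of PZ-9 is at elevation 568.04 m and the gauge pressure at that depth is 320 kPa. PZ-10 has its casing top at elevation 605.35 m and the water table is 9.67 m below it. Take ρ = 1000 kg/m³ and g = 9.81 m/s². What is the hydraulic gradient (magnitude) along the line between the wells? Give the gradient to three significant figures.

i ≈ 0.0600

Pressure head at PZ-9: ψ = P/(ρg) = 320×1000 / (1000 × 9.81) = 32.62 m.
Total head at PZ-9: h = z + ψ = 568.04 + 32.62 = 600.66 m.
Total head at PZ-10: h = 605.35 − 9.67 = 595.68 m.
Head difference: h(PZ-9) − h(PZ-10) = 600.66 − 595.68 = 4.98 m.
Hydraulic gradient: i = |Δh| / L = 4.98 / 83 = 0.0600.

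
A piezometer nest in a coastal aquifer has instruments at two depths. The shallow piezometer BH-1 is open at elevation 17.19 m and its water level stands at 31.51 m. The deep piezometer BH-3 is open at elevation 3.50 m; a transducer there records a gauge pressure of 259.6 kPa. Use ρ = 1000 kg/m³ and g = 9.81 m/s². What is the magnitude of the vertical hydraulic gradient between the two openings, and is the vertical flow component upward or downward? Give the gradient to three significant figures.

Total head at BH-1: h = 31.51 m (water level in the standpipe).
Pressure head at BH-3: ψ = P/(ρg) = 259.6×1000 / (1000 × 9.81) = 26.46 m.
Total head at BH-3: h = z + ψ = 3.50 + 26.46 = 29.96 m.
Δh = h(BH-1) − h(BH-3) = 31.51 − 29.96 = 1.55 m.
Vertical separation Δz = 17.19 − 3.50 = 13.69 m.
|i_v| = |Δh| / Δz = 1.55 / 13.69 = 0.113.
Head is higher in the shallow piezometer, so vertical flow is downward (recharge condition).

|i_v| ≈ 0.113; vertical flow is downward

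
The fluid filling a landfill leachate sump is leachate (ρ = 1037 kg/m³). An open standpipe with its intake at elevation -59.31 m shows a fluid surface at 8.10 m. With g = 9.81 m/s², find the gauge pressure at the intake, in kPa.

Pressure head ψ = h − z = 8.10 − (-59.31) = 67.41 m.
P = ρgψ = 1037 × 9.81 × 67.41 = 685760 Pa ≈ 686 kPa.

P ≈ 686 kPa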